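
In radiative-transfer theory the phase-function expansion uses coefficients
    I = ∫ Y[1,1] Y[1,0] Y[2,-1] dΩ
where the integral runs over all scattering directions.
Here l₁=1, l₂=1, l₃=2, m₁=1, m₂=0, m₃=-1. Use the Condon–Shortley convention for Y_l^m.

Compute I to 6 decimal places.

Checks pass: Σm=0; 4 even; l₃=2∈[0,2].
(2·1+1)(2·1+1)(2·2+1) = 45
Δ: 0! 2! 2! / 5! → 1/30
sum: t=0:+1/1 = 1/1
3j²(1 1 2; 0 0 0) = Δ·Π!·Σ² = 2/15  (sign +1)
sum: t=0:+1/2 = 1/2
3j²(1 1 2; 1 0 -1) = Δ·Π!·Σ² = 1/10  (sign -1)
combine: 4πI² = 45·2/15·1/10 = 3/5
take √, sign -1: I = -0.21850969

-0.218510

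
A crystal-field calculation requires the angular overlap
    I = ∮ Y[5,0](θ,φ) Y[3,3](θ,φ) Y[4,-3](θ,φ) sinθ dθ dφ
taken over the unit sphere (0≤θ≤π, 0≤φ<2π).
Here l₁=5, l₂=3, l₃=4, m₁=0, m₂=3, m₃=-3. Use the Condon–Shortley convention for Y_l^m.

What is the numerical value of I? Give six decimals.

-0.098140

Rules hold: Σm=0, L=12 even, 2≤4≤8.
N = 11·7·9 = 693
Δ = 4!·6!·2!/13! = 1/180180
Racah Σ t=1..3: t=1:−1/576 t=2:+1/144 t=3:−1/576 = 1/288
⇒ 3j(5 3 4; 0 0 0)² = 20/1001, sgn +1
Racah Σ t=4..4: t=4:+1/5760 = 1/5760
⇒ 3j(5 3 4; 0 3 -3)² = 5/572, sgn -1
4πI² = N·(3j₀)²·(3jₘ)² = 225/1859
I = -1·√(0.121033/4π) = -0.09814013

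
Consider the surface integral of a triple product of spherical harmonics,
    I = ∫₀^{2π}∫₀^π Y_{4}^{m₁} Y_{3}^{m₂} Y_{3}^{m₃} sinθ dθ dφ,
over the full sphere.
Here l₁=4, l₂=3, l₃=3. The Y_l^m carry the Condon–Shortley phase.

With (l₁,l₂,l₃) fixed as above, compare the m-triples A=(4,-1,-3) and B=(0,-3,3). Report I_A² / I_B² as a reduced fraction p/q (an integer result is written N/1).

14/3

Same 4,3,3: normalisation and zero-m 3j drop out of the ratio.
A: Δ: 4! 4! 2! / 11! → 1/34650; sum: t=0:+1/1152 = 1/1152; 3j²(4 3 3; 4 -1 -3) = Δ·Π!·Σ² = 1/33  (sign +1)
B: Δ: 4! 4! 2! / 11! → 1/34650; sum: t=0:+1/1152 = 1/1152; 3j²(4 3 3; 0 -3 3) = Δ·Π!·Σ² = 1/154  (sign +1)
I_A²/I_B² = (1/33)/(1/154) = 14/3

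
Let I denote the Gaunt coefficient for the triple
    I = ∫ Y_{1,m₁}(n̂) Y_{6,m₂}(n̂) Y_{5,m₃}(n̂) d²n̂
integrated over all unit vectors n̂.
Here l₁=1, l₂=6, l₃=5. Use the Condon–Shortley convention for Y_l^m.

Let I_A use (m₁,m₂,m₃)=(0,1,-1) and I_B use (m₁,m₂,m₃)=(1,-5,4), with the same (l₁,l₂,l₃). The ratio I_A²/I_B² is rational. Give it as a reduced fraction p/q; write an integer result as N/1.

Shared (l₁,l₂,l₃)=(1,6,5): N and (l;000)² cancel in I_A²/I_B².
A: Δ = 2!·0!·10!/13! = 1/858; Racah Σ t=1..1: t=1:−1/17280 = -1/17280; ⇒ 3j(1 6 5; 0 1 -1)² = 35/858, sgn -1
B: Δ = 2!·0!·10!/13! = 1/858; Racah Σ t=0..0: t=0:+1/725760 = 1/725760; ⇒ 3j(1 6 5; 1 -5 4)² = 5/78, sgn -1
I_A²/I_B² = (35/858)/(5/78) = 7/11

7/11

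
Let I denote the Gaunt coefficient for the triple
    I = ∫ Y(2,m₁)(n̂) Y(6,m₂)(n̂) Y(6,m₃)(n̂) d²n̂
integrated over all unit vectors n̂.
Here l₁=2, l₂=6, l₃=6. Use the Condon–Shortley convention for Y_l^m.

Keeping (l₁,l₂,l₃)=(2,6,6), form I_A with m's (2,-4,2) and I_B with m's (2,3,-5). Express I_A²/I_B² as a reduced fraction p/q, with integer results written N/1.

18/11

Shared (l₁,l₂,l₃)=(2,6,6): N and (l;000)² cancel in I_A²/I_B².
A: Δ = 2!·2!·10!/15! = 1/90090; Racah Σ t=0..0: t=0:+1/322560 = 1/322560; ⇒ 3j(2 6 6; 2 -4 2)² = 18/1001, sgn +1
B: Δ = 2!·2!·10!/15! = 1/90090; Racah Σ t=0..0: t=0:+1/1451520 = 1/1451520; ⇒ 3j(2 6 6; 2 3 -5)² = 1/91, sgn -1
I_A²/I_B² = (18/1001)/(1/91) = 18/11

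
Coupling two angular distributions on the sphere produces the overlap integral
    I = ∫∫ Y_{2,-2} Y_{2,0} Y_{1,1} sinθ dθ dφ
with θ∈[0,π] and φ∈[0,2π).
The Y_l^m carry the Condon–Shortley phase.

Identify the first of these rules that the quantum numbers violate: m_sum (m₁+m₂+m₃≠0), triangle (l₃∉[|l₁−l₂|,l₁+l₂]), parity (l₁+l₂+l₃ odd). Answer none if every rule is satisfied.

Σmᵢ = -1  ✗
l₃∈[|l₁−l₂|,l₁+l₂]=[0,4], have l₃=1
Σlᵢ = 5 ⇒ odd

m_sum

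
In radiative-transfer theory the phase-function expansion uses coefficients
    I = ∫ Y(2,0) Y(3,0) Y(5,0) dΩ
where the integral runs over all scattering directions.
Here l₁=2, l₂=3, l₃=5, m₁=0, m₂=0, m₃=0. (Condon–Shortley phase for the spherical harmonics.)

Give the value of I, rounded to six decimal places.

Rules hold: Σm=0, L=10 even, 1≤5≤5.
N = 5·7·11 = 385
Δ = 0!·4!·6!/11! = 1/2310
Racah Σ t=0..0: t=0:+1/144 = 1/144
⇒ 3j(2 3 5; 0 0 0)² = 10/231, sgn -1
(m-triple is (0,0,0) — same symbol as above.)
4πI² = N·(3j₀)²·(3jₘ)² = 500/693
I = +1·√(0.721501/4π) = 0.23961470

0.239615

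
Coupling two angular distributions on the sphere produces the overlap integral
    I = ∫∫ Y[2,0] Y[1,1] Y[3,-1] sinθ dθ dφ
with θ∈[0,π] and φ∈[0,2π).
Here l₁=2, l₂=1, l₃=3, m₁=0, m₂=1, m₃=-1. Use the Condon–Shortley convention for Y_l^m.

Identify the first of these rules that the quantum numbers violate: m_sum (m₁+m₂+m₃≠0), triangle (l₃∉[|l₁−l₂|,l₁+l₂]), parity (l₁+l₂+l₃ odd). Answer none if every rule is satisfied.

none

azimuthal sum: 0 + 1 − 1 = 0  ✓
1 ≤ 3 ≤ 3 (triangle on l)  ✓
L = 2 + 1 + 3 = 6 (even)  ✓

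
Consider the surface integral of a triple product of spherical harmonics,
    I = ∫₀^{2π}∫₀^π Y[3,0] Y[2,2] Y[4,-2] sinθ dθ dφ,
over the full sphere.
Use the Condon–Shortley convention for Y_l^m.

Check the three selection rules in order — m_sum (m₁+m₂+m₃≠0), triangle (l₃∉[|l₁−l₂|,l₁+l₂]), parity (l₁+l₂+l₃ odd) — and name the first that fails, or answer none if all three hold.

parity

azimuthal sum: 0 + 2 − 2 = 0  ✓
1 ≤ 4 ≤ 5 (triangle on l)  ✓
L = 3 + 2 + 4 = 9 (odd)  ✗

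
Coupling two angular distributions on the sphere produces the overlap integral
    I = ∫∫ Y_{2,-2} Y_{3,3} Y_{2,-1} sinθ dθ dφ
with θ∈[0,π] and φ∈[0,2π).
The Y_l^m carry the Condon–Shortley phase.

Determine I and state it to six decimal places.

Σlᵢ=7 odd — θ-integrand is odd under cosθ→−cosθ; I=0

0.000000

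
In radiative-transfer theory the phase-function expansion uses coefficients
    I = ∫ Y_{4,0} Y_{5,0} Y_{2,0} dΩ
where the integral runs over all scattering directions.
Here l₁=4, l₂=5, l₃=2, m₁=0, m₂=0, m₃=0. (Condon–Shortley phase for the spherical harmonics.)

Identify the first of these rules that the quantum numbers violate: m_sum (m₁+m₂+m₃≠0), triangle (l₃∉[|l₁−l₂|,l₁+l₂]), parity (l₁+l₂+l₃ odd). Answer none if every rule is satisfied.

parity

azimuthal sum: 0 + 0 + 0 = 0  ✓
1 ≤ 2 ≤ 9 (triangle on l)  ✓
L = 4 + 5 + 2 = 11 (odd)  ✗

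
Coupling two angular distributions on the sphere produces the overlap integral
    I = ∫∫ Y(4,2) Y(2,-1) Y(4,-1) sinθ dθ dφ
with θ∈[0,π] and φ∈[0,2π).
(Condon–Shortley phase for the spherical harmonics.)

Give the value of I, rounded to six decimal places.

0.127700

Rules hold: Σm=0, L=10 even, 2≤4≤6.
N = 9·5·9 = 405
Δ = 2!·6!·2!/11! = 1/13860
Racah Σ t=0..2: t=0:+1/192 t=1:−1/36 t=2:+1/192 = -5/288
⇒ 3j(4 2 4; 0 0 0)² = 20/693, sgn -1
Racah Σ t=0..1: t=0:+1/96 t=1:−1/240 = 1/160
⇒ 3j(4 2 4; 2 -1 -1)² = 27/1540, sgn -1
4πI² = N·(3j₀)²·(3jₘ)² = 1215/5929
I = +1·√(0.204925/4π) = 0.12770047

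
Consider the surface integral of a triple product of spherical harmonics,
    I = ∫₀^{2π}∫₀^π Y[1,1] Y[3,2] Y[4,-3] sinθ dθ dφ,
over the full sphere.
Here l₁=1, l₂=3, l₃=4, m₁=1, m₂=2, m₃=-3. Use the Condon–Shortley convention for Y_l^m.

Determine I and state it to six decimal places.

-0.282095

Checks pass: Σm=0; 8 even; l₃=4∈[2,4].
(2·1+1)(2·3+1)(2·4+1) = 189
Δ: 0! 2! 6! / 9! → 1/252
sum: t=0:+1/36 = 1/36
3j²(1 3 4; 0 0 0) = Δ·Π!·Σ² = 4/63  (sign +1)
sum: t=0:+1/240 = 1/240
3j²(1 3 4; 1 2 -3) = Δ·Π!·Σ² = 1/12  (sign -1)
combine: 4πI² = 189·4/63·1/12 = 1/1
take √, sign -1: I = -0.28209479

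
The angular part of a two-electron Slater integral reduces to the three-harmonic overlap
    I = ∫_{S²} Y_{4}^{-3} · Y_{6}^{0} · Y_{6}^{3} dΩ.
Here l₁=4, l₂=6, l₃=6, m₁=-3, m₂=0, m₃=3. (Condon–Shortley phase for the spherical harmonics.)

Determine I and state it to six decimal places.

Rules hold: Σm=0, L=16 even, 2≤6≤10.
N = 9·13·13 = 1521
Δ = 4!·4!·8!/17! = 1/15315300
Racah Σ t=0..4: t=0:+1/829440 t=1:−1/25920 t=2:+1/9216 t=3:−1/25920 t=4:+1/829440 = 7/207360
⇒ 3j(4 6 6; 0 0 0)² = 28/2431, sgn +1
Racah Σ t=3..4: t=3:−1/103680 t=4:+1/207360 = -1/207360
⇒ 3j(4 6 6; -3 0 3)² = 21/2431, sgn +1
4πI² = N·(3j₀)²·(3jₘ)² = 5292/34969
I = +1·√(0.151334/4π) = 0.10973960

0.109740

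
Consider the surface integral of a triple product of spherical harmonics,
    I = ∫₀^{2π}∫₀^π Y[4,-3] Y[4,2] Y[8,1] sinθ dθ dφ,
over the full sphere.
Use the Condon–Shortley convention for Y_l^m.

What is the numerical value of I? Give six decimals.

Rules hold: Σm=0, L=16 even, 0≤8≤8.
N = 9·9·17 = 1377
Δ = 0!·8!·8!/17! = 1/218790
Racah Σ t=0..0: t=0:+1/331776 = 1/331776
⇒ 3j(4 4 8; 0 0 0)² = 490/21879, sgn +1
Racah Σ t=0..0: t=0:+1/7257600 = 1/7257600
⇒ 3j(4 4 8; -3 2 1)² = 14/12155, sgn -1
4πI² = N·(3j₀)²·(3jₘ)² = 12348/347633
I = -1·√(0.0355202/4π) = -0.05316586

-0.053166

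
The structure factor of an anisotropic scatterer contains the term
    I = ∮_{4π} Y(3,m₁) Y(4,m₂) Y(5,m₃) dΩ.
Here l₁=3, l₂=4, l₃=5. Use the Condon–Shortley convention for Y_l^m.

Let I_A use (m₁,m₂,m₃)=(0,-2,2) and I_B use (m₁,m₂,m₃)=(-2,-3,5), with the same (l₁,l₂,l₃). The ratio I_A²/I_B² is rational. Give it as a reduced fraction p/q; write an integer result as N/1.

2/175

Shared (l₁,l₂,l₃)=(3,4,5): N and (l;000)² cancel in I_A²/I_B².
A: Δ = 2!·4!·6!/13! = 1/180180; Racah Σ t=0..2: t=0:+1/576 t=1:−1/480 t=2:+1/8640 = -1/4320; ⇒ 3j(3 4 5; 0 -2 2)² = 1/2145, sgn +1
B: Δ = 2!·4!·6!/13! = 1/180180; Racah Σ t=1..1: t=1:−1/17280 = -1/17280; ⇒ 3j(3 4 5; -2 -3 5)² = 35/858, sgn -1
I_A²/I_B² = (1/2145)/(35/858) = 2/175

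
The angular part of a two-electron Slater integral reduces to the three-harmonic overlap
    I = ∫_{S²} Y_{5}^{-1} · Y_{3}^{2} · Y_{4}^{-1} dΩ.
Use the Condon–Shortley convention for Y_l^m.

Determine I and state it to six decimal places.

m-sum 0 ✓  L=12 even ✓  2≤4≤8 ✓
Π(2lᵢ+1) = 11×7×9 = 693
triangle coeff Δ(5,3,4) = 1/180180
Σ_t [1,3]: t=1:−1/576 t=2:+1/144 t=3:−1/576 = 1/288
(3j)²=20/1001 [(5 3 4; 0 0 0)], sign=+1
Σ_t [3,4]: t=3:−1/432 t=4:+1/1152 = -5/3456
(3j)²=625/36036 [(5 3 4; -1 2 -1)], sign=+1
⇒ 4πI² = 3125/13013
I = (+1)√(3125/13013/(4π)) = 0.13823925

0.138239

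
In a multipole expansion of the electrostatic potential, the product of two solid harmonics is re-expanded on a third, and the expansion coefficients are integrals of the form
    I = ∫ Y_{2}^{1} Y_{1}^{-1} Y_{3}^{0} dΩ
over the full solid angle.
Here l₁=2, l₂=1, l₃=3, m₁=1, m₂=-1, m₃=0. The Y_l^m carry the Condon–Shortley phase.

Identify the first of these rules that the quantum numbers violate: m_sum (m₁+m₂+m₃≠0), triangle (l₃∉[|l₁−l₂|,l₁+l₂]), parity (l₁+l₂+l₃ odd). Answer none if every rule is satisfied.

Σmᵢ = 0  ✓
l₃∈[|l₁−l₂|,l₁+l₂]=[1,3], have l₃=3  ✓
Σlᵢ = 6 ⇒ even  ✓

none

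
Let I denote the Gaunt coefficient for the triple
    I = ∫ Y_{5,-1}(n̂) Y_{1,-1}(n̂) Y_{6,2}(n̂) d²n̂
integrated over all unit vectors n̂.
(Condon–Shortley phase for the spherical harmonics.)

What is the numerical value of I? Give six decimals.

m-sum 0 ✓  L=12 even ✓  4≤6≤6 ✓
Π(2lᵢ+1) = 11×3×13 = 429
triangle coeff Δ(5,1,6) = 1/858
Σ_t [0,0]: t=0:+1/14400 = 1/14400
(3j)²=6/143 [(5 1 6; 0 0 0)], sign=+1
Σ_t [0,0]: t=0:+1/34560 = 1/34560
(3j)²=14/429 [(5 1 6; -1 -1 2)], sign=+1
⇒ 4πI² = 84/143
I = (+1)√(84/143/(4π)) = 0.21620548

0.216205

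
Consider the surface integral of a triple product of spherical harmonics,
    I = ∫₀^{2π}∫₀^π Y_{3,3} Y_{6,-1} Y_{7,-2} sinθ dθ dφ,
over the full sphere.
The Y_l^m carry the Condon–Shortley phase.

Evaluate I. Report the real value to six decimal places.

-0.170823

Checks pass: Σm=0; 16 even; l₃=7∈[3,9].
(2·3+1)(2·6+1)(2·7+1) = 1365
Δ: 2! 4! 10! / 17! → 1/2042040
sum: t=0:+1/207360 t=1:−1/57600 t=2:+1/207360 = -1/129600
3j²(3 6 7; 0 0 0) = Δ·Π!·Σ² = 168/12155  (sign +1)
sum: t=0:+1/691200 = 1/691200
3j²(3 6 7; 3 -1 -2) = Δ·Π!·Σ² = 189/9724  (sign -1)
combine: 4πI² = 1365·168/12155·189/9724 = 166698/454597
take √, sign -1: I = -0.17082325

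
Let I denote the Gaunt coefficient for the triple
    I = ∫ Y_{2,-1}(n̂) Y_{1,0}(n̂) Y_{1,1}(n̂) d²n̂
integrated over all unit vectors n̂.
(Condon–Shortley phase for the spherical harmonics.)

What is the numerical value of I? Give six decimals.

Rules hold: Σm=0, L=4 even, 1≤1≤3.
N = 5·3·3 = 45
Δ = 2!·2!·0!/5! = 1/30
Racah Σ t=1..1: t=1:−1/1 = -1/1
⇒ 3j(2 1 1; 0 0 0)² = 2/15, sgn +1
Racah Σ t=1..1: t=1:−1/2 = -1/2
⇒ 3j(2 1 1; -1 0 1)² = 1/10, sgn -1
4πI² = N·(3j₀)²·(3jₘ)² = 3/5
I = -1·√(0.6/4π) = -0.21850969

-0.218510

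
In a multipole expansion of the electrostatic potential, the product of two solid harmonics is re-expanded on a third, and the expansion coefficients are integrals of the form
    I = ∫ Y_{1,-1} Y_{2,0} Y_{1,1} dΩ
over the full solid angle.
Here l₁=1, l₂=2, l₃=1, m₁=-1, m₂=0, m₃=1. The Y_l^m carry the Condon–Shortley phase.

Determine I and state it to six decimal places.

Rules hold: Σm=0, L=4 even, 1≤1≤3.
N = 3·5·3 = 45
Δ = 2!·0!·2!/5! = 1/30
Racah Σ t=1..1: t=1:−1/1 = -1/1
⇒ 3j(1 2 1; 0 0 0)² = 2/15, sgn +1
Racah Σ t=2..2: t=2:+1/4 = 1/4
⇒ 3j(1 2 1; -1 0 1)² = 1/30, sgn +1
4πI² = N·(3j₀)²·(3jₘ)² = 1/5
I = +1·√(0.2/4π) = 0.12615663

0.126157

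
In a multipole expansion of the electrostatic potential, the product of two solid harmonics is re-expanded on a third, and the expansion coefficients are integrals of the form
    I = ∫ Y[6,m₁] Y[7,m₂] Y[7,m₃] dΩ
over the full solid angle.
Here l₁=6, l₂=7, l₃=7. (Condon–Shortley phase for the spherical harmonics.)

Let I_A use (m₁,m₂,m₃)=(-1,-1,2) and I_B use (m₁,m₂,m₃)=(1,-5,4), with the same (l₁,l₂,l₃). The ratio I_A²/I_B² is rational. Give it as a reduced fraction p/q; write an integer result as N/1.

625/726

l's match ⇒ only the (l;m) 3-j factors differ between A and B.
A: triangle coeff Δ(6,7,7) = 1/2444321880; Σ_t [1,6]: t=1:−1/62208000 t=2:+1/3317760 t=3:−1/1244160 t=4:+1/2488320 t=5:−1/29030400 t=6:+1/3483648000 = -1/6635520; (3j)²=2625/369512 [(6 7 7; -1 -1 2)], sign=+1
B: triangle coeff Δ(6,7,7) = 1/2444321880; Σ_t [0,2]: t=0:+1/124416000 t=1:−1/29030400 t=2:+1/69672960 = -1/82944000; (3j)²=693/83980 [(6 7 7; 1 -5 4)], sign=+1
I_A²/I_B² = (2625/369512)/(693/83980) = 625/726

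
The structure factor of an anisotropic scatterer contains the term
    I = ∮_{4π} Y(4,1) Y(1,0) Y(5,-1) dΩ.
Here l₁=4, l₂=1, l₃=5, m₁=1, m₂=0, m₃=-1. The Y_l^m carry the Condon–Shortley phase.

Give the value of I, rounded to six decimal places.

Rules hold: Σm=0, L=10 even, 3≤5≤5.
N = 9·3·11 = 297
Δ = 0!·8!·2!/11! = 1/495
Racah Σ t=0..0: t=0:+1/576 = 1/576
⇒ 3j(4 1 5; 0 0 0)² = 5/99, sgn -1
Racah Σ t=0..0: t=0:+1/720 = 1/720
⇒ 3j(4 1 5; 1 0 -1)² = 8/165, sgn +1
4πI² = N·(3j₀)²·(3jₘ)² = 8/11
I = -1·√(0.727273/4π) = -0.24057125

-0.240571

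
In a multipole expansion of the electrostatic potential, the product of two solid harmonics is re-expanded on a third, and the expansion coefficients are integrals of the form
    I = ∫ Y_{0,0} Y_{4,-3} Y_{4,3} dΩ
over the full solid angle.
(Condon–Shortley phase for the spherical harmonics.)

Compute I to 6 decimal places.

m-sum 0 ✓  L=8 even ✓  4≤4≤4 ✓
Π(2lᵢ+1) = 1×9×9 = 81
triangle coeff Δ(0,4,4) = 1/9
Σ_t [0,0]: t=0:+1/576 = 1/576
(3j)²=1/9 [(0 4 4; 0 0 0)], sign=+1
Σ_t [0,0]: t=0:+1/5040 = 1/5040
(3j)²=1/9 [(0 4 4; 0 -3 3)], sign=-1
⇒ 4πI² = 1/1
I = (-1)√(1/1/(4π)) = -0.28209479

-0.282095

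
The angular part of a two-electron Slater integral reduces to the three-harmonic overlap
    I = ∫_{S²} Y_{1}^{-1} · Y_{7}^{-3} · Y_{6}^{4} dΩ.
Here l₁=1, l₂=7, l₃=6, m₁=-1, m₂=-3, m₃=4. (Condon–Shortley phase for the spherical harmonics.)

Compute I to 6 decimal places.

Rules hold: Σm=0, L=14 even, 6≤6≤8.
N = 3·15·13 = 585
Δ = 2!·0!·12!/15! = 1/1365
Racah Σ t=1..1: t=1:−1/518400 = -1/518400
⇒ 3j(1 7 6; 0 0 0)² = 7/195, sgn -1
Racah Σ t=2..2: t=2:+1/14515200 = 1/14515200
⇒ 3j(1 7 6; -1 -3 4)² = 2/455, sgn +1
4πI² = N·(3j₀)²·(3jₘ)² = 6/65
I = -1·√(0.0923077/4π) = -0.08570655

-0.085707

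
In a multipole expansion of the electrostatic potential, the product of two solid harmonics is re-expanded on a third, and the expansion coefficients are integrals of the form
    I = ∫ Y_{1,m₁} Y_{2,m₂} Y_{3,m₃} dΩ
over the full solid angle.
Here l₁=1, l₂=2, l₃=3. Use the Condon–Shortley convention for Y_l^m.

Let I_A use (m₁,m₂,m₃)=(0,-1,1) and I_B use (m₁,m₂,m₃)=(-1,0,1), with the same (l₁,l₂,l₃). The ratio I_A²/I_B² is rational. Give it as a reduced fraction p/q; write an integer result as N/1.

Same 1,2,3: normalisation and zero-m 3j drop out of the ratio.
A: Δ: 0! 2! 4! / 7! → 1/105; sum: t=0:+1/6 = 1/6; 3j²(1 2 3; 0 -1 1) = Δ·Π!·Σ² = 8/105  (sign +1)
B: Δ: 0! 2! 4! / 7! → 1/105; sum: t=0:+1/8 = 1/8; 3j²(1 2 3; -1 0 1) = Δ·Π!·Σ² = 2/35  (sign +1)
I_A²/I_B² = (8/105)/(2/35) = 4/3

4/3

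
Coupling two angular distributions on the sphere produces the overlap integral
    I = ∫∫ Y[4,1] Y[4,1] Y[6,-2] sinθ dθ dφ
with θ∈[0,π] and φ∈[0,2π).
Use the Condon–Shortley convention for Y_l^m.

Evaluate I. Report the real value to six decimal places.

0.145766

m-sum 0 ✓  L=14 even ✓  0≤6≤8 ✓
Π(2lᵢ+1) = 9×9×13 = 1053
triangle coeff Δ(4,4,6) = 1/1261260
Σ_t [0,2]: t=0:+1/4608 t=1:−1/1296 t=2:+1/4608 = -7/20736
(3j)²=20/1287 [(4 4 6; 0 0 0)], sign=-1
Σ_t [0,2]: t=0:+1/8640 t=1:−1/2304 t=2:+1/8640 = -7/34560
(3j)²=7/429 [(4 4 6; 1 1 -2)], sign=-1
⇒ 4πI² = 420/1573
I = (+1)√(420/1573/(4π)) = 0.14576570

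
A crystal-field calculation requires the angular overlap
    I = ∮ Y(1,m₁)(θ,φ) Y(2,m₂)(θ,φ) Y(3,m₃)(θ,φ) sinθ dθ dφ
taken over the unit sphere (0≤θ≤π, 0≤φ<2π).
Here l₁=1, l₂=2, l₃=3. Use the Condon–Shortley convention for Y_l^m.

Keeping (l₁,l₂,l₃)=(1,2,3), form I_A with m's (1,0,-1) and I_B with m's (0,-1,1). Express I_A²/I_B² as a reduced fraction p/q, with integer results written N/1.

3/4

Same 1,2,3: normalisation and zero-m 3j drop out of the ratio.
A: Δ: 0! 2! 4! / 7! → 1/105; sum: t=0:+1/8 = 1/8; 3j²(1 2 3; 1 0 -1) = Δ·Π!·Σ² = 2/35  (sign +1)
B: Δ: 0! 2! 4! / 7! → 1/105; sum: t=0:+1/6 = 1/6; 3j²(1 2 3; 0 -1 1) = Δ·Π!·Σ² = 8/105  (sign +1)
I_A²/I_B² = (2/35)/(8/105) = 3/4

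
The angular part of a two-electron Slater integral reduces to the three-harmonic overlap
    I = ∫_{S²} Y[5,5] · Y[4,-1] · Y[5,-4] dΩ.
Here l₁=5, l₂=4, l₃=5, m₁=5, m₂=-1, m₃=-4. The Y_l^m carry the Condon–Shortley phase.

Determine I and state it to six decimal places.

0.184127

m-sum 0 ✓  L=14 even ✓  1≤5≤9 ✓
Π(2lᵢ+1) = 11×9×11 = 1089
triangle coeff Δ(5,4,5) = 1/3153150
Σ_t [0,4]: t=0:+1/69120 t=1:−1/1728 t=2:+1/576 t=3:−1/1728 t=4:+1/69120 = 7/11520
(3j)²=2/143 [(5 4 5; 0 0 0)], sign=-1
Σ_t [0,0]: t=0:+1/103680 = 1/103680
(3j)²=4/143 [(5 4 5; 5 -1 -4)], sign=-1
⇒ 4πI² = 72/169
I = (+1)√(72/169/(4π)) = 0.18412721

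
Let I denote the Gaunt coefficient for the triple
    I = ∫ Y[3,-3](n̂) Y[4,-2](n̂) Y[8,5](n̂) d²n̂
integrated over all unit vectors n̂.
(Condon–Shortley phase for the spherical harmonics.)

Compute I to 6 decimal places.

l₃=8 ∉ [1,7] — triangle fails ⇒ I = 0

0.000000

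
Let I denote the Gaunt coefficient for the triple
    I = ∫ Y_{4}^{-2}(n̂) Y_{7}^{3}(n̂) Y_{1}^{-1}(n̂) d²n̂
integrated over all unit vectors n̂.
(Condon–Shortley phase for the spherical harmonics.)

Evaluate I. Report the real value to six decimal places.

0.000000

l₃=1 ∉ [3,11] — triangle fails ⇒ I = 0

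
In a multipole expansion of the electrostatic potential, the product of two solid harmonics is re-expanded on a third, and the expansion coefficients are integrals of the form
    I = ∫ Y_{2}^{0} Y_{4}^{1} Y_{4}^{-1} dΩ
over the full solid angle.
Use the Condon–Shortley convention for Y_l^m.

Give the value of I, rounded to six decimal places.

-0.139264

Rules hold: Σm=0, L=10 even, 2≤4≤6.
N = 5·9·9 = 405
Δ = 2!·2!·6!/11! = 1/13860
Racah Σ t=0..2: t=0:+1/192 t=1:−1/36 t=2:+1/192 = -5/288
⇒ 3j(2 4 4; 0 0 0)² = 20/693, sgn -1
Racah Σ t=0..2: t=0:+1/480 t=1:−1/48 t=2:+1/144 = -17/1440
⇒ 3j(2 4 4; 0 1 -1)² = 289/13860, sgn +1
4πI² = N·(3j₀)²·(3jₘ)² = 1445/5929
I = -1·√(0.243717/4π) = -0.13926381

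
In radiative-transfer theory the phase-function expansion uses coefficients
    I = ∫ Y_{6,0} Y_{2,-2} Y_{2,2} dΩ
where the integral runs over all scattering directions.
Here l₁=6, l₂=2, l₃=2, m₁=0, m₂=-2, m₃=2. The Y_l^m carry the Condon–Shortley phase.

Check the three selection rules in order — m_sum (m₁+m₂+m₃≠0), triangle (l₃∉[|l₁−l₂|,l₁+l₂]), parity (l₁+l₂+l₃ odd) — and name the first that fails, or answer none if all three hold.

triangle

Σmᵢ = 0  ✓
l₃∈[|l₁−l₂|,l₁+l₂]=[4,8], have l₃=2  ✗
Σlᵢ = 10 ⇒ even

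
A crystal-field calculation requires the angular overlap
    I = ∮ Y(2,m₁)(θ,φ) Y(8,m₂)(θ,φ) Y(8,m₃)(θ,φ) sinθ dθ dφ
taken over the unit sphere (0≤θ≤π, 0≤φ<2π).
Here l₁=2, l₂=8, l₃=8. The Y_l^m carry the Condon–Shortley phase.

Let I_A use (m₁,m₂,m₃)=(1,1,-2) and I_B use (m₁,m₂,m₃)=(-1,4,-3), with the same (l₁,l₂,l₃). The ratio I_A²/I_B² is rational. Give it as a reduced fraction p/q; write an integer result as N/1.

l's match ⇒ only the (l;m) 3-j factors differ between A and B.
A: triangle coeff Δ(2,8,8) = 1/348840; Σ_t [0,1]: t=0:+1/87091200 t=1:−1/58060800 = -1/174182400; (3j)²=7/2584 [(2 8 8; 1 1 -2)], sign=-1
B: triangle coeff Δ(2,8,8) = 1/348840; Σ_t [1,2]: t=1:−1/479001600 t=2:+1/174182400 = 1/273715200; (3j)²=49/3876 [(2 8 8; -1 4 -3)], sign=-1
I_A²/I_B² = (7/2584)/(49/3876) = 3/14

3/14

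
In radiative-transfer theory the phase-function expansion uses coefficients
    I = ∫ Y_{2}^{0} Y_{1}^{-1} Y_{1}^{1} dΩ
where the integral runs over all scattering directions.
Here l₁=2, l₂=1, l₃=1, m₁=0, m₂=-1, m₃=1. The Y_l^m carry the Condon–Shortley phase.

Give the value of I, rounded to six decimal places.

0.126157

Rules hold: Σm=0, L=4 even, 1≤1≤3.
N = 5·3·3 = 45
Δ = 2!·2!·0!/5! = 1/30
Racah Σ t=1..1: t=1:−1/1 = -1/1
⇒ 3j(2 1 1; 0 0 0)² = 2/15, sgn +1
Racah Σ t=0..0: t=0:+1/4 = 1/4
⇒ 3j(2 1 1; 0 -1 1)² = 1/30, sgn +1
4πI² = N·(3j₀)²·(3jₘ)² = 1/5
I = +1·√(0.2/4π) = 0.12615663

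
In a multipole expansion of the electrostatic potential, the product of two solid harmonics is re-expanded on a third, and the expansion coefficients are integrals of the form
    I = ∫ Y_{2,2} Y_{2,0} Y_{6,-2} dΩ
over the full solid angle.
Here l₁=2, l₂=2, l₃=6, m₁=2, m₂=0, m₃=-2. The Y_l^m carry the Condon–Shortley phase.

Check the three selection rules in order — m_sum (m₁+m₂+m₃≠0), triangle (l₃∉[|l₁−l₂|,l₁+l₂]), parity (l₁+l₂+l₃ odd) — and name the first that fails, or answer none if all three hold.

triangle

m₁+m₂+m₃ = 2 + 0 − 2 = 0  ✓
triangle: |2−2|=0 ≤ l₃=6 ≤ 2+2=4  ✗
parity: l₁+l₂+l₃ = 10 is even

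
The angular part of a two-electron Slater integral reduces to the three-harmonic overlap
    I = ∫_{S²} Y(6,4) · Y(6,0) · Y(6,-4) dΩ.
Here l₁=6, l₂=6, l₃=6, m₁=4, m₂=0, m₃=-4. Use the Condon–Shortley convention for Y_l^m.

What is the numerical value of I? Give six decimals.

m-sum 0 ✓  L=18 even ✓  0≤6≤12 ✓
Π(2lᵢ+1) = 13×13×13 = 2197
triangle coeff Δ(6,6,6) = 1/325909584
Σ_t [0,6]: t=0:+1/373248000 t=1:−1/1728000 t=2:+1/110592 t=3:−1/46656 t=4:+1/110592 t=5:−1/1728000 t=6:+1/373248000 = -7/1555200
(3j)²=400/46189 [(6 6 6; 0 0 0)], sign=-1
Σ_t [0,2]: t=0:+1/24883200 t=1:−1/1728000 t=2:+1/1658880 = 1/15552000
(3j)²=16/46189 [(6 6 6; 4 0 -4)], sign=+1
⇒ 4πI² = 83200/12623809
I = (-1)√(83200/12623809/(4π)) = -0.02290137

-0.022901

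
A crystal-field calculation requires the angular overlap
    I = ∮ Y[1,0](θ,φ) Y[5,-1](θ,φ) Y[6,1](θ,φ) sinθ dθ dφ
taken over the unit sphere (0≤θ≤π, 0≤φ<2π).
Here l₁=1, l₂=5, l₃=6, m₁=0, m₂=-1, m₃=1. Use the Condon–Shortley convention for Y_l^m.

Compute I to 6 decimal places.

m-sum 0 ✓  L=12 even ✓  4≤6≤6 ✓
Π(2lᵢ+1) = 3×11×13 = 429
triangle coeff Δ(1,5,6) = 1/858
Σ_t [0,0]: t=0:+1/14400 = 1/14400
(3j)²=6/143 [(1 5 6; 0 0 0)], sign=+1
Σ_t [0,0]: t=0:+1/17280 = 1/17280
(3j)²=35/858 [(1 5 6; 0 -1 1)], sign=-1
⇒ 4πI² = 105/143
I = (-1)√(105/143/(4π)) = -0.24172507

-0.241725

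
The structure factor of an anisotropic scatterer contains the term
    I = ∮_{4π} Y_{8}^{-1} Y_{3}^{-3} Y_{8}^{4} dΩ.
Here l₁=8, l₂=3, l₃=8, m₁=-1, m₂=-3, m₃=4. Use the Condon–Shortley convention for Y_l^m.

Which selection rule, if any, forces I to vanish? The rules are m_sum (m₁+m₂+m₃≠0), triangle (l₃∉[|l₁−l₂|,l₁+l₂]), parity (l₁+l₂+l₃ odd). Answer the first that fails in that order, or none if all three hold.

Σmᵢ = 0  ✓
l₃∈[|l₁−l₂|,l₁+l₂]=[5,11], have l₃=8  ✓
Σlᵢ = 19 ⇒ odd  ✗

parity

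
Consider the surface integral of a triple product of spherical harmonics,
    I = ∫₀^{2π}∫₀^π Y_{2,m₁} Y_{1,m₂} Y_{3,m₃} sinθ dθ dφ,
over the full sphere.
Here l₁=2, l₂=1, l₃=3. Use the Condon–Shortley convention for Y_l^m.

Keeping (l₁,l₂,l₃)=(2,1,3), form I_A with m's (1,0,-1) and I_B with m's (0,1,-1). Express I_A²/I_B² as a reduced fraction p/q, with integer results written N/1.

Shared (l₁,l₂,l₃)=(2,1,3): N and (l;000)² cancel in I_A²/I_B².
A: Δ = 0!·4!·2!/7! = 1/105; Racah Σ t=0..0: t=0:+1/6 = 1/6; ⇒ 3j(2 1 3; 1 0 -1)² = 8/105, sgn +1
B: Δ = 0!·4!·2!/7! = 1/105; Racah Σ t=0..0: t=0:+1/8 = 1/8; ⇒ 3j(2 1 3; 0 1 -1)² = 2/35, sgn +1
I_A²/I_B² = (8/105)/(2/35) = 4/3

4/3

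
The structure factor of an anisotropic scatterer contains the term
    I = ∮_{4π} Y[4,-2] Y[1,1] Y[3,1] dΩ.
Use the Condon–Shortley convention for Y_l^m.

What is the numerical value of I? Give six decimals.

0.238414

m-sum 0 ✓  L=8 even ✓  3≤3≤5 ✓
Π(2lᵢ+1) = 9×3×7 = 189
triangle coeff Δ(4,1,3) = 1/252
Σ_t [1,1]: t=1:−1/36 = -1/36
(3j)²=4/63 [(4 1 3; 0 0 0)], sign=+1
Σ_t [2,2]: t=2:+1/96 = 1/96
(3j)²=5/84 [(4 1 3; -2 1 1)], sign=+1
⇒ 4πI² = 5/7
I = (+1)√(5/7/(4π)) = 0.23841361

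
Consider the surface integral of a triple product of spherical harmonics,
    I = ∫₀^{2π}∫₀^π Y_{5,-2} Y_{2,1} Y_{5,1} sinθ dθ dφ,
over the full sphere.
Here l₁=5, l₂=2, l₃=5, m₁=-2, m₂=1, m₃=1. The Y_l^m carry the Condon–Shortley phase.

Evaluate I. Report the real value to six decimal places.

0.104819

Checks pass: Σm=0; 12 even; l₃=5∈[3,7].
(2·5+1)(2·2+1)(2·5+1) = 605
Δ: 2! 8! 2! / 13! → 1/38610
sum: t=0:+1/2880 t=1:−1/576 t=2:+1/2880 = -1/960
3j²(5 2 5; 0 0 0) = Δ·Π!·Σ² = 10/429  (sign +1)
sum: t=1:−1/2880 t=2:+1/1440 = 1/2880
3j²(5 2 5; -2 1 1) = Δ·Π!·Σ² = 7/715  (sign +1)
combine: 4πI² = 605·10/429·7/715 = 70/507
take √, sign +1: I = 0.10481902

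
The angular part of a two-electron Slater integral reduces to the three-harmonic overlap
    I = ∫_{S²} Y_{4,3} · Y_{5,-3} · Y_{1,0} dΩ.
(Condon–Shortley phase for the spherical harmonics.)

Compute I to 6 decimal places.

-0.196426

Checks pass: Σm=0; 10 even; l₃=1∈[1,9].
(2·4+1)(2·5+1)(2·1+1) = 297
Δ: 8! 0! 2! / 11! → 1/495
sum: t=4:+1/576 = 1/576
3j²(4 5 1; 0 0 0) = Δ·Π!·Σ² = 5/99  (sign -1)
sum: t=1:−1/5040 = -1/5040
3j²(4 5 1; 3 -3 0) = Δ·Π!·Σ² = 16/495  (sign +1)
combine: 4πI² = 297·5/99·16/495 = 16/33
take √, sign -1: I = -0.19642560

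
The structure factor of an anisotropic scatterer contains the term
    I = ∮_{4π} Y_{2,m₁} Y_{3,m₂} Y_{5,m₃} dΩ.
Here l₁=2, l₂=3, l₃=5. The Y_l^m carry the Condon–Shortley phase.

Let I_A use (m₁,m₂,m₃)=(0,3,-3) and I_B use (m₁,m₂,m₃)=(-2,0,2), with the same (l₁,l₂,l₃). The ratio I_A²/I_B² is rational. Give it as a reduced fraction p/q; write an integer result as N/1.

Same 2,3,5: normalisation and zero-m 3j drop out of the ratio.
A: Δ: 0! 4! 6! / 11! → 1/2310; sum: t=0:+1/2880 = 1/2880; 3j²(2 3 5; 0 3 -3) = Δ·Π!·Σ² = 2/165  (sign +1)
B: Δ: 0! 4! 6! / 11! → 1/2310; sum: t=0:+1/864 = 1/864; 3j²(2 3 5; -2 0 2) = Δ·Π!·Σ² = 1/66  (sign -1)
I_A²/I_B² = (2/165)/(1/66) = 4/5

4/5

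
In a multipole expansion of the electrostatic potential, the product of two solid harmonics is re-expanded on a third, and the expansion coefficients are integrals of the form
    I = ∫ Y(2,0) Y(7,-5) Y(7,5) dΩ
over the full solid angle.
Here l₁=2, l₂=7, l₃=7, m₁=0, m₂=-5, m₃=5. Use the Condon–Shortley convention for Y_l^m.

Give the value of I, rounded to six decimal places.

0.054230

Checks pass: Σm=0; 16 even; l₃=7∈[5,9].
(2·2+1)(2·7+1)(2·7+1) = 1125
Δ: 2! 2! 12! / 17! → 1/185640
sum: t=0:+1/2419200 t=1:−1/518400 t=2:+1/2419200 = -1/907200
3j²(2 7 7; 0 0 0) = Δ·Π!·Σ² = 56/3315  (sign +1)
sum: t=0:+1/29030400 t=1:−1/39916800 t=2:+1/1916006400 = 19/1916006400
3j²(2 7 7; 0 -5 5) = Δ·Π!·Σ² = 361/185640  (sign +1)
combine: 4πI² = 1125·56/3315·361/185640 = 1805/48841
take √, sign +1: I = 0.05423022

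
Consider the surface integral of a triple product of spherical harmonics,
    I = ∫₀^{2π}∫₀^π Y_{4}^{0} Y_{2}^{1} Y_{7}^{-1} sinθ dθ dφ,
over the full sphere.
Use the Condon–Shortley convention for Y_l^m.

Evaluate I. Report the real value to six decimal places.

0.000000

|4−2|≤7≤4+2 violated ⇒ I = 0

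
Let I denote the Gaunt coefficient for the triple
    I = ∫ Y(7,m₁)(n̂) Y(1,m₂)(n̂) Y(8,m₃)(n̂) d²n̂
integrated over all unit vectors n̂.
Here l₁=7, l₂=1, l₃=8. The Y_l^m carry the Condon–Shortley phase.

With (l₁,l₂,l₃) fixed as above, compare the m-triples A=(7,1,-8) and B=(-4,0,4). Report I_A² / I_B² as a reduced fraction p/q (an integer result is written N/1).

5/2

l's match ⇒ only the (l;m) 3-j factors differ between A and B.
A: triangle coeff Δ(7,1,8) = 1/2040; Σ_t [0,0]: t=0:+1/174356582400 = 1/174356582400; (3j)²=1/17 [(7 1 8; 7 1 -8)], sign=+1
B: triangle coeff Δ(7,1,8) = 1/2040; Σ_t [0,0]: t=0:+1/239500800 = 1/239500800; (3j)²=2/85 [(7 1 8; -4 0 4)], sign=+1
I_A²/I_B² = (1/17)/(2/85) = 5/2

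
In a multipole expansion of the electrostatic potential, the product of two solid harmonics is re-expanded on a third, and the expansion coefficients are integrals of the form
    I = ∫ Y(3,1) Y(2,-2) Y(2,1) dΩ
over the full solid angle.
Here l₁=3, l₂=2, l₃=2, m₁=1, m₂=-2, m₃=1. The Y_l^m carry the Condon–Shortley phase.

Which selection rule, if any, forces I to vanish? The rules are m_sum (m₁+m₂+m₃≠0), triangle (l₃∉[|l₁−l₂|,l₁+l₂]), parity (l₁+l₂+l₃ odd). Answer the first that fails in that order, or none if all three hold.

azimuthal sum: 1 − 2 + 1 = 0  ✓
1 ≤ 2 ≤ 5 (triangle on l)  ✓
L = 3 + 2 + 2 = 7 (odd)  ✗

parity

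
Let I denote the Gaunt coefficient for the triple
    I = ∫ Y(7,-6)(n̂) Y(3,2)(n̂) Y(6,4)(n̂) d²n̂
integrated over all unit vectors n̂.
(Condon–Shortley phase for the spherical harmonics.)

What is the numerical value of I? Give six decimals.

m-sum 0 ✓  L=16 even ✓  4≤6≤10 ✓
Π(2lᵢ+1) = 15×7×13 = 1365
triangle coeff Δ(7,3,6) = 1/2042040
Σ_t [1,3]: t=1:−1/207360 t=2:+1/57600 t=3:−1/207360 = 1/129600
(3j)²=168/12155 [(7 3 6; 0 0 0)], sign=+1
Σ_t [3,4]: t=3:−1/43545600 t=4:+1/8709120 = 1/10886400
(3j)²=8/357 [(7 3 6; -6 2 4)], sign=+1
⇒ 4πI² = 1344/3179
I = (+1)√(1344/3179/(4π)) = 0.18342116

0.183421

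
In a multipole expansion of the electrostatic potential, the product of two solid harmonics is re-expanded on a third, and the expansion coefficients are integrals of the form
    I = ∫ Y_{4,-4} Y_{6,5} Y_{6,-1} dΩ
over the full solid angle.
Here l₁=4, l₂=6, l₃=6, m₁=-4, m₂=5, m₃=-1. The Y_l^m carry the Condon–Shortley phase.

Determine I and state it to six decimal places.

Checks pass: Σm=0; 16 even; l₃=6∈[2,10].
(2·4+1)(2·6+1)(2·6+1) = 1521
Δ: 4! 4! 8! / 17! → 1/15315300
sum: t=0:+1/829440 t=1:−1/25920 t=2:+1/9216 t=3:−1/25920 t=4:+1/829440 = 7/207360
3j²(4 6 6; 0 0 0) = Δ·Π!·Σ² = 28/2431  (sign +1)
sum: t=4:+1/2903040 = 1/2903040
3j²(4 6 6; -4 5 -1) = Δ·Π!·Σ² = 5/663  (sign -1)
combine: 4πI² = 1521·28/2431·5/663 = 420/3179
take √, sign -1: I = -0.10253555

-0.102536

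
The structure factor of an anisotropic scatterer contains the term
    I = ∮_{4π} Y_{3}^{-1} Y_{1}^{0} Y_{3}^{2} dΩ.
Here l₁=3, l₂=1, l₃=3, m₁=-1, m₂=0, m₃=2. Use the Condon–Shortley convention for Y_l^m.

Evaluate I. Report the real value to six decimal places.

-1 + 0 + 2 = 1 ≠ 0: azimuthal integral kills it; I = 0

0.000000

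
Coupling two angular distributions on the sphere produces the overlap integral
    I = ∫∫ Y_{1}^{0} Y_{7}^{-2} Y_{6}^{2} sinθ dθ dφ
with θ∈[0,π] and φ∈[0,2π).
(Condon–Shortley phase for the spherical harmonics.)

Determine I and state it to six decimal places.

Rules hold: Σm=0, L=14 even, 6≤6≤8.
N = 3·15·13 = 585
Δ = 2!·0!·12!/15! = 1/1365
Racah Σ t=1..1: t=1:−1/518400 = -1/518400
⇒ 3j(1 7 6; 0 0 0)² = 7/195, sgn -1
Racah Σ t=1..1: t=1:−1/967680 = -1/967680
⇒ 3j(1 7 6; 0 -2 2)² = 3/91, sgn -1
4πI² = N·(3j₀)²·(3jₘ)² = 9/13
I = +1·√(0.692308/4π) = 0.23471705

0.234717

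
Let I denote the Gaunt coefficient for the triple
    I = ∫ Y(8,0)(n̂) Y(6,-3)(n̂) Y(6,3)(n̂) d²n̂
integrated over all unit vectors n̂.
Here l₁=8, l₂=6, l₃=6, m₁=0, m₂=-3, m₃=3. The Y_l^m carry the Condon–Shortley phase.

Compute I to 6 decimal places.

Checks pass: Σm=0; 20 even; l₃=6∈[2,14].
(2·8+1)(2·6+1)(2·6+1) = 2873
Δ: 8! 8! 4! / 21! → 1/1309458150
sum: t=2:+1/49766400 t=3:−1/3110400 t=4:+1/1327104 t=5:−1/3110400 t=6:+1/49766400 = 1/6635520
3j²(8 6 6; 0 0 0) = Δ·Π!·Σ² = 350/46189  (sign +1)
sum: t=0:+1/9754214400 t=1:−1/101606400 t=2:+1/12441600 t=3:−1/12441600 = -19/1950842880
3j²(8 6 6; 0 -3 3) = Δ·Π!·Σ² = 19/34034  (sign +1)
combine: 4πI² = 2873·350/46189·19/34034 = 25/2057
take √, sign +1: I = 0.03109911

0.031099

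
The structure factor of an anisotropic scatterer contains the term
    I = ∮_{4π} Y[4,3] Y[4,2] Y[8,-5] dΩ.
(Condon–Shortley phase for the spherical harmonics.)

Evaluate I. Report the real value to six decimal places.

-0.240299

m-sum 0 ✓  L=16 even ✓  0≤8≤8 ✓
Π(2lᵢ+1) = 9×9×17 = 1377
triangle coeff Δ(4,4,8) = 1/218790
Σ_t [0,0]: t=0:+1/331776 = 1/331776
(3j)²=490/21879 [(4 4 8; 0 0 0)], sign=+1
Σ_t [0,0]: t=0:+1/7257600 = 1/7257600
(3j)²=2/85 [(4 4 8; 3 2 -5)], sign=-1
⇒ 4πI² = 1764/2431
I = (-1)√(1764/2431/(4π)) = -0.24029895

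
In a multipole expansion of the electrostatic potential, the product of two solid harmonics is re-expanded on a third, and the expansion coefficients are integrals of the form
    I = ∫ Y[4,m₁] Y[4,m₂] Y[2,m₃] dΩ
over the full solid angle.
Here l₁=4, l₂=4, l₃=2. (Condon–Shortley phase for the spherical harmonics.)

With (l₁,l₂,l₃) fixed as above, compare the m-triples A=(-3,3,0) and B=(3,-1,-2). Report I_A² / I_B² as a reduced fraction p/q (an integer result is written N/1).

7/54

Shared (l₁,l₂,l₃)=(4,4,2): N and (l;000)² cancel in I_A²/I_B².
A: Δ = 6!·2!·2!/11! = 1/13860; Racah Σ t=5..6: t=5:−1/480 t=6:+1/720 = -1/1440; ⇒ 3j(4 4 2; -3 3 0)² = 7/1980, sgn -1
B: Δ = 6!·2!·2!/11! = 1/13860; Racah Σ t=1..1: t=1:−1/480 = -1/480; ⇒ 3j(4 4 2; 3 -1 -2)² = 3/110, sgn -1
I_A²/I_B² = (7/1980)/(3/110) = 7/54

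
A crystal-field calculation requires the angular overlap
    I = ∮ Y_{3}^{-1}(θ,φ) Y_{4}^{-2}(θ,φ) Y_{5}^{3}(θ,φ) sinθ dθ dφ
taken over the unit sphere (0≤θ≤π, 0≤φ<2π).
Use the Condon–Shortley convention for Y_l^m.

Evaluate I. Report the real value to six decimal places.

-0.144236

Checks pass: Σm=0; 12 even; l₃=5∈[1,7].
(2·3+1)(2·4+1)(2·5+1) = 693
Δ: 2! 4! 6! / 13! → 1/180180
sum: t=0:+1/576 t=1:−1/144 t=2:+1/576 = -1/288
3j²(3 4 5; 0 0 0) = Δ·Π!·Σ² = 20/1001  (sign +1)
sum: t=0:+1/2304 t=1:−1/720 t=2:+1/5760 = -1/1280
3j²(3 4 5; -1 -2 3) = Δ·Π!·Σ² = 27/1430  (sign -1)
combine: 4πI² = 693·20/1001·27/1430 = 486/1859
take √, sign -1: I = -0.14423595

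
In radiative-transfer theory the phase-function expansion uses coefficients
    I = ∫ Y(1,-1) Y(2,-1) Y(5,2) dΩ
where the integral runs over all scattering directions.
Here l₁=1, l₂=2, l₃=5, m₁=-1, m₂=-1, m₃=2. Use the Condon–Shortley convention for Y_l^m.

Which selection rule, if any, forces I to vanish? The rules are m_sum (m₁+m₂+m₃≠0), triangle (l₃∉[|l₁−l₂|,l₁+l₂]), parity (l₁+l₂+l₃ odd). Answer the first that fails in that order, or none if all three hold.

m₁+m₂+m₃ = -1 − 1 + 2 = 0  ✓
triangle: |1−2|=1 ≤ l₃=5 ≤ 1+2=3  ✗
parity: l₁+l₂+l₃ = 8 is even

triangle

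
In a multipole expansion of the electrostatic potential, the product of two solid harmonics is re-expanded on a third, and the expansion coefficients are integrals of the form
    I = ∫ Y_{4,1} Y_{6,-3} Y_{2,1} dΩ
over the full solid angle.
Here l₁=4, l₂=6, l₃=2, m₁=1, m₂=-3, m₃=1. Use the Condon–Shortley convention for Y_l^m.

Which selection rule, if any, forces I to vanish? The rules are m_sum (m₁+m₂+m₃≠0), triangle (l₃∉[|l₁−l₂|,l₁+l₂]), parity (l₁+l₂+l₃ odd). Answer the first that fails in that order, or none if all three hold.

Σmᵢ = -1  ✗
l₃∈[|l₁−l₂|,l₁+l₂]=[2,10], have l₃=2
Σlᵢ = 12 ⇒ even

m_sum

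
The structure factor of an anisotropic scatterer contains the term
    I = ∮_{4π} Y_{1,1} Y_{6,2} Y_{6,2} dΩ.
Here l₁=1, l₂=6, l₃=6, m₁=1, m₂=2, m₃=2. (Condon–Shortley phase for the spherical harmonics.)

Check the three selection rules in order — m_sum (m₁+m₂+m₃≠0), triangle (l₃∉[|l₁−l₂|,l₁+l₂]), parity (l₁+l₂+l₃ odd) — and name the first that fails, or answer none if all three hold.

m_sum

azimuthal sum: 1 + 2 + 2 = 5  ✗
5 ≤ 6 ≤ 7 (triangle on l)
L = 1 + 6 + 6 = 13 (odd)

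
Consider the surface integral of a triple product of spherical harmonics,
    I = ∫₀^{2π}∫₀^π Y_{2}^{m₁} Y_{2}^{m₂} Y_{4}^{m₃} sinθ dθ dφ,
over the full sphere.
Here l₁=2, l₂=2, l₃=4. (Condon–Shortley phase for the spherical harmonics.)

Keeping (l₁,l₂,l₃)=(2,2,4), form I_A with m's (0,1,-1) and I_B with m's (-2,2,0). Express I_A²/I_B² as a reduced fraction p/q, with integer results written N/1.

30/1

Same 2,2,4: normalisation and zero-m 3j drop out of the ratio.
A: Δ: 0! 4! 4! / 9! → 1/630; sum: t=0:+1/24 = 1/24; 3j²(2 2 4; 0 1 -1) = Δ·Π!·Σ² = 1/21  (sign -1)
B: Δ: 0! 4! 4! / 9! → 1/630; sum: t=0:+1/576 = 1/576; 3j²(2 2 4; -2 2 0) = Δ·Π!·Σ² = 1/630  (sign +1)
I_A²/I_B² = (1/21)/(1/630) = 30/1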